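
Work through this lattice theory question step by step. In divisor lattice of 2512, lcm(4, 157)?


Join=lcm.
gcd(4,157)=1
lcm=628


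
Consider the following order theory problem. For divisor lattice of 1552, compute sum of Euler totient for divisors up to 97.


Divisors of 1552 up to 97: [1, 2, 4, 8, 16, 97]
phi values: [1, 1, 2, 4, 8, 96]
Sum = 112


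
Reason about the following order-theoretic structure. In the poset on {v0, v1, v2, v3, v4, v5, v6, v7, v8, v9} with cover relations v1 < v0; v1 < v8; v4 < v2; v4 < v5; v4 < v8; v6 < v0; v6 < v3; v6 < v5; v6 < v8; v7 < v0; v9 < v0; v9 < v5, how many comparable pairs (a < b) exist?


A comparable pair {a,b} has a < b or b < a in the order.
Count unordered pairs where one element is strictly below the other.
Examples: {v0,v1}, {v0,v6}, {v0,v7}, {v0,v9}, ...
Total comparable pairs: 12


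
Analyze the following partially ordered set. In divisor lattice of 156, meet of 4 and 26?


In a divisor lattice, meet = gcd (greatest common divisor).
By Euclidean algorithm or factoring: gcd(4,26) = 2


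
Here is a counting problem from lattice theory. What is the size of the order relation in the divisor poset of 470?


The order relation is {(a,b) : a <= b}, reflexive so it includes (a,a).
Examples: (1,1), (1,10), (1,2), (1,235), (1,47), ...
Total ordered pairs: 27


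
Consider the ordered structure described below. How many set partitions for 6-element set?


B(n) = number of set partitions of an n-element set.
B(n) satisfies the recurrence: B(n+1) = sum_k C(n,k)*B(k).
B(6) = 203


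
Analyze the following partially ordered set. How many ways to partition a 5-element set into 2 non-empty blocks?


S(n,k) = k*S(n-1,k) + S(n-1,k-1).
S(4,2) = 7, S(4,1) = 1
S(5,2) = 2*7 + 1 = 14 + 1
S(5,2) = 15


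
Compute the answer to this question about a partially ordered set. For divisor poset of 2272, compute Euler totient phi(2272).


phi(n) = n * prod_{p|n} (1 - 1/p).
Prime divisors of 2272: [2, 71]
phi(2272) = 2272 * (1 - 1/2) * (1 - 1/71)
phi(2272) = 1120


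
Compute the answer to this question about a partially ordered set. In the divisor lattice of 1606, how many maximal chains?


A maximal chain goes from the minimum element to a maximal element via cover relations.
Counting all min-to-max paths in the cover graph.
Total maximal chains: 6


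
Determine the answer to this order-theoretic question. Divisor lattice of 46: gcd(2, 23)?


Meet=gcd.
gcd(2,23)=1


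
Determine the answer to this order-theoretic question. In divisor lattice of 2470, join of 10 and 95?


In a divisor lattice, join = lcm (least common multiple).
gcd(10,95) = 5
lcm(10,95) = 10*95/gcd = 950/5 = 190


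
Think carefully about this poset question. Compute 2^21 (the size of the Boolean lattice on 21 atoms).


Power set = 2^n.
2^21 = 2097152


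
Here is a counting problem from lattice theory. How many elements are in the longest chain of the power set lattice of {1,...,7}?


A chain is a totally ordered subset; we count the number of elements in a maximum chain.
Compute, for each element x, the size of the longest chain ending at x:
  {}: 1
  {1}: 2
  {2}: 2
  {3}: 2
  {4}: 2
  {5}: 2
  ...
A maximum chain: {} < {1} < {1,2} < {1,2,3} < {1,2,3,4} < {1,2,3,4,5} < {1,2,3,4,5,6} < {1,2,3,4,5,6,7}
Number of elements in the longest chain: 8


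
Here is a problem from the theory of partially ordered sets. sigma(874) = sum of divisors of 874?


sigma(n) = sum of divisors.
Divisors of 874: [1, 2, 19, 23, 38, 46, 437, 874]
Sum = 1440


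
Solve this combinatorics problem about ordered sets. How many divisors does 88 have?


Divisors of 88: [1, 2, 4, 8, 11, 22, 44, 88]
Count: 8


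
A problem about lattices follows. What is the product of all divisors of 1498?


Divisors of 1498: [1, 2, 7, 14, 107, 214, 749, 1498]
Product = n^(d(n)/2) = 1498^(8/2)
Product = 5035553952016


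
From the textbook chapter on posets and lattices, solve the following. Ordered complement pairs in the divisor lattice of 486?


Complement pair (a,b): a meet b = bottom, a join b = top.
Here: gcd(a,b)=1 and lcm(a,b)=486, i.e. a*b=486 with a,b coprime.
Pairs found: (1,486), (2,243), (243,2), (486,1)
Total ordered pairs: 4


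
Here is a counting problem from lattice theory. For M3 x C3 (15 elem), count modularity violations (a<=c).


Modular law: if a <= c then a v (b ^ c) = (a v b) ^ c.
Check all triples (a,b,c) with a <= c among 15 elements.
This lattice is modular (diamonds M_m and their chain-products are modular).
Total violating triples: 0


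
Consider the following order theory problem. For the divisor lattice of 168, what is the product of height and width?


Height = length of longest chain minus 1; width = size of largest antichain.
A maximum chain: 1 | 7 | 21 | 42 | 84 | 168  (height 5).
A maximum antichain: {4, 6, 14, 21}  (width 4).
Product = 5 * 4 = 20


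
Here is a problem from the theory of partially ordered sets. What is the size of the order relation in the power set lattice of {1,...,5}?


The order relation is {(a,b) : a <= b}, reflexive so it includes (a,a).
Examples: ({},{}), ({},{1,2}), ({},{1,2,3}), ({},{1,2,3,4}), ({},{1,2,3,4,5}), ...
Total ordered pairs: 243


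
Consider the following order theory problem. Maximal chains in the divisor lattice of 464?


A maximal chain goes from the minimum element to a maximal element via cover relations.
Counting all min-to-max paths in the cover graph.
Total maximal chains: 5


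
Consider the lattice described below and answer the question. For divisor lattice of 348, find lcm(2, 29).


In a divisor lattice, join = lcm (least common multiple).
Compute lcm iteratively: start with first element, then lcm(current, next).
Elements: [2, 29]
lcm(2,29) = 58
Final lcm = 58


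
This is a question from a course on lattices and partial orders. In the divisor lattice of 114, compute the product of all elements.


Divisors of 114: [1, 2, 3, 6, 19, 38, 57, 114]
Product = n^(d(n)/2) = 114^(8/2)
Product = 168896016


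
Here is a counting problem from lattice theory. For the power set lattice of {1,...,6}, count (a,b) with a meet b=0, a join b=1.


Complement pair (a,b): a meet b = bottom, a join b = top.
Here: A intersect B = {} and A union B = {1,...,6}.
Pairs found: ({},{1,2,3,4,5,6}), ({1},{2,3,4,5,6}), ({2},{1,3,4,5,6}), ({3},{1,2,4,5,6}), ... (60 more)
Total ordered pairs: 64


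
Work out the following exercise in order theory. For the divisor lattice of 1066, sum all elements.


sigma(n) = sum of divisors.
Divisors of 1066: [1, 2, 13, 26, 41, 82, 533, 1066]
Sum = 1764


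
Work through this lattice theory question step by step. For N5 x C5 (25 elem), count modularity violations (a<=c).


Modular law: if a <= c then a v (b ^ c) = (a v b) ^ c.
Check all triples (a,b,c) with a <= c among 25 elements.
  e.g. a=(a,0), b=(c,0), c=(b,0): lhs=(a,0) != rhs=(b,0)
  e.g. a=(a,0), b=(c,1), c=(b,0): lhs=(a,0) != rhs=(b,0)
Total violating triples: 75


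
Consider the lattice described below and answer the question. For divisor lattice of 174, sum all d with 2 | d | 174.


Interval [2,174] in divisors of 174: [2, 6, 58, 174]
Sum = 240


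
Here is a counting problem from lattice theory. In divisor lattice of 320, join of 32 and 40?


In a divisor lattice, join = lcm (least common multiple).
gcd(32,40) = 8
lcm(32,40) = 32*40/gcd = 1280/8 = 160


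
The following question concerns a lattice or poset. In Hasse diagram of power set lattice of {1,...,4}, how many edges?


A cover relation a -< b holds when a < b with no c strictly between.
Cover relations:
  {} -< {1}
  {} -< {2}
  {} -< {3}
  {} -< {4}
  {1} -< {1,2}
  {1} -< {1,3}
  {1} -< {1,4}
  {2} -< {1,2}
  ...24 more
Total: 32


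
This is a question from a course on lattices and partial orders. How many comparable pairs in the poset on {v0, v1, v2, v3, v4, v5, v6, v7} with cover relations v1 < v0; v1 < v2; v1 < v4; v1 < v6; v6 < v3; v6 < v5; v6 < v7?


A comparable pair {a,b} has a < b or b < a in the order.
Count unordered pairs where one element is strictly below the other.
Examples: {v0,v1}, {v1,v2}, {v1,v3}, {v1,v4}, ...
Total comparable pairs: 10


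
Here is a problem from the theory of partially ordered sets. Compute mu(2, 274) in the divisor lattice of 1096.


In a divisor lattice, mu(a,b) = mu(b/a) where mu is the classical Mobius function.
b/a = 274/2 = 137
Prime factorization of 137: primes [137]
137 is squarefree with 1 prime factor(s), so mu(137) = (-1)^1 = -1


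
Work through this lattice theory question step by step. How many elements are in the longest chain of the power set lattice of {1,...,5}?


A chain is a totally ordered subset; we count the number of elements in a maximum chain.
Compute, for each element x, the size of the longest chain ending at x:
  {}: 1
  {1}: 2
  {2}: 2
  {3}: 2
  {4}: 2
  {5}: 2
  ...
A maximum chain: {} < {1} < {1,2} < {1,2,3} < {1,2,3,4} < {1,2,3,4,5}
Number of elements in the longest chain: 6


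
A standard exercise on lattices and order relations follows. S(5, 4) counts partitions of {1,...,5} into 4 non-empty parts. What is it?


S(n,k) = k*S(n-1,k) + S(n-1,k-1).
S(4,4) = 1, S(4,3) = 6
S(5,4) = 4*1 + 6 = 4 + 6
S(5,4) = 10


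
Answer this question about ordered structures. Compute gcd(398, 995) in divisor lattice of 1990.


In a divisor lattice, meet = gcd (greatest common divisor).
By Euclidean algorithm or factoring: gcd(398,995) = 199


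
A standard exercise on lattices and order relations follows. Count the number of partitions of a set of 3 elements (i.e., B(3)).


B(n) = number of set partitions of an n-element set.
B(n) satisfies the recurrence: B(n+1) = sum_k C(n,k)*B(k).
B(3) = 5


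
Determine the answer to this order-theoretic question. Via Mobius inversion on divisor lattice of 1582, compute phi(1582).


phi(n) = n * prod_{p|n} (1 - 1/p).
Prime divisors of 1582: [2, 7, 113]
phi(1582) = 1582 * (1 - 1/2) * (1 - 1/7) * (1 - 1/113)
phi(1582) = 672


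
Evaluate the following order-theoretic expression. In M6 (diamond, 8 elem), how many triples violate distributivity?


Distributive law: a ^ (b v c) = (a ^ b) v (a ^ c).
Check all 8^3 = 512 ordered triples (a,b,c).
  e.g. a=a1, b=a2, c=a3: lhs=a1 != rhs=0
  e.g. a=a1, b=a2, c=a4: lhs=a1 != rhs=0
Total violating triples: 120


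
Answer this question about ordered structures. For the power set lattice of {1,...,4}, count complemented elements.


An element a is complemented if some b has a meet b = bottom, a join b = top.
every subset A has complement S\A, so all elements are complemented.
Complemented elements: {}, {1}, {2}, {3}, {4}, {1,2}, ... (10 more)
Count: 16


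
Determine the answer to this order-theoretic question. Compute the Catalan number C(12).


C(n) = C(2n, n) / (n+1).
C(24, 12) = 2704156
C(12) = 2704156 / 13 = 208012


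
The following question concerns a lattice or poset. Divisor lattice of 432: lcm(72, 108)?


Join=lcm.
gcd(72,108)=36
lcm=216


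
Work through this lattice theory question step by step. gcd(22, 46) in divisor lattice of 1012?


Meet=gcd.
gcd(22,46)=2


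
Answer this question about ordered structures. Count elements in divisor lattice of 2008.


Divisors of 2008: [1, 2, 4, 8, 251, 502, 1004, 2008]
Count: 8


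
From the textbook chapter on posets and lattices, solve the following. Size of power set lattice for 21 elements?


Power set = 2^n.
2^21 = 2097152


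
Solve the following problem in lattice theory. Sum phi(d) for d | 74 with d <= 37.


Divisors of 74 up to 37: [1, 2, 37]
phi values: [1, 1, 36]
Sum = 38


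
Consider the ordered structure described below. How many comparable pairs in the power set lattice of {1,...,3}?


A comparable pair {a,b} has a < b or b < a in the order.
Count unordered pairs where one element is strictly below the other.
Examples: {{},{1}}, {{},{2}}, {{},{3}}, {{},{1,2}}, ...
Total comparable pairs: 19


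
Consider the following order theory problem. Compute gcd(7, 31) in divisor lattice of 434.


In a divisor lattice, meet = gcd (greatest common divisor).
By Euclidean algorithm or factoring: gcd(7,31) = 1


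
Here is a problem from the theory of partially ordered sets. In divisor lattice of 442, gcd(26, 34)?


Meet=gcd.
gcd(26,34)=2


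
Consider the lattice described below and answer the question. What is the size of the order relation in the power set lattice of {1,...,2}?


The order relation is {(a,b) : a <= b}, reflexive so it includes (a,a).
Examples: ({},{}), ({},{1,2}), ({},{1}), ({},{2}), ({1,2},{1,2}), ...
Total ordered pairs: 9


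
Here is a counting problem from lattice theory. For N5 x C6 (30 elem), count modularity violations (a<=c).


Modular law: if a <= c then a v (b ^ c) = (a v b) ^ c.
Check all triples (a,b,c) with a <= c among 30 elements.
  e.g. a=(a,0), b=(c,0), c=(b,0): lhs=(a,0) != rhs=(b,0)
  e.g. a=(a,0), b=(c,1), c=(b,0): lhs=(a,0) != rhs=(b,0)
Total violating triples: 126


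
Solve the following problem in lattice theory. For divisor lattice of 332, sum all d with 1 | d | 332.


Interval [1,332] in divisors of 332: [1, 2, 4, 83, 166, 332]
Sum = 588


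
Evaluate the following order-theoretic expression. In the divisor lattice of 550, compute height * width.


Height = length of longest chain minus 1; width = size of largest antichain.
A maximum chain: 1 | 11 | 55 | 275 | 550  (height 4).
A maximum antichain: {10, 22, 25, 55}  (width 4).
Product = 4 * 4 = 16


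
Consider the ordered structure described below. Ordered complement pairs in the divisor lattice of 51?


Complement pair (a,b): a meet b = bottom, a join b = top.
Here: gcd(a,b)=1 and lcm(a,b)=51, i.e. a*b=51 with a,b coprime.
Pairs found: (1,51), (3,17), (17,3), (51,1)
Total ordered pairs: 4


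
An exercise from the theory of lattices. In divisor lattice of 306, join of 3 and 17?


In a divisor lattice, join = lcm (least common multiple).
gcd(3,17) = 1
lcm(3,17) = 3*17/gcd = 51/1 = 51


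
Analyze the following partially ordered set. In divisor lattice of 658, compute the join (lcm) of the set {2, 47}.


In a divisor lattice, join = lcm (least common multiple).
Compute lcm iteratively: start with first element, then lcm(current, next).
Elements: [2, 47]
lcm(2,47) = 94
Final lcm = 94


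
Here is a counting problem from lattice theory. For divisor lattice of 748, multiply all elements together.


Divisors of 748: [1, 2, 4, 11, 17, 22, 34, 44, 68, 187, 374, 748]
Product = n^(d(n)/2) = 748^(12/2)
Product = 175149776384856064


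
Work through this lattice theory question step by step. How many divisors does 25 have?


Divisors of 25: [1, 5, 25]
Count: 3


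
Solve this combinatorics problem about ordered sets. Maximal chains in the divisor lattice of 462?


A maximal chain goes from the minimum element to a maximal element via cover relations.
Counting all min-to-max paths in the cover graph.
Total maximal chains: 24


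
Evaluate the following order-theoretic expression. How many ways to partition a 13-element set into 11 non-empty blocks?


S(n,k) = k*S(n-1,k) + S(n-1,k-1).
S(12,11) = 66, S(12,10) = 1705
S(13,11) = 11*66 + 1705 = 726 + 1705
S(13,11) = 2431


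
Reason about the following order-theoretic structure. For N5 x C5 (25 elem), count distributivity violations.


Distributive law: a ^ (b v c) = (a ^ b) v (a ^ c).
Check all 25^3 = 15625 ordered triples (a,b,c).
  e.g. a=(b,0), b=(a,0), c=(c,0): lhs=(b,0) != rhs=(a,0)
  e.g. a=(b,0), b=(a,0), c=(c,1): lhs=(b,0) != rhs=(a,0)
Total violating triples: 250


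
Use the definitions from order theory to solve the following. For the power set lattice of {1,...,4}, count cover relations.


A cover relation a -< b holds when a < b with no c strictly between.
Cover relations:
  {} -< {1}
  {} -< {2}
  {} -< {3}
  {} -< {4}
  {1} -< {1,2}
  {1} -< {1,3}
  {1} -< {1,4}
  {2} -< {1,2}
  ...24 more
Total: 32


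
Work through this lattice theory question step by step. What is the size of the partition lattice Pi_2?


B(n) = number of set partitions of an n-element set.
B(n) satisfies the recurrence: B(n+1) = sum_k C(n,k)*B(k).
B(2) = 2


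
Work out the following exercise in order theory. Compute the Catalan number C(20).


C(n) = C(2n, n) / (n+1).
C(40, 20) = 137846528820
C(20) = 137846528820 / 21 = 6564120420


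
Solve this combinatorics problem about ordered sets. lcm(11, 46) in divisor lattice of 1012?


Join=lcm.
gcd(11,46)=1
lcm=506


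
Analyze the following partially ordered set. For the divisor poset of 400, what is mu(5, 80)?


In a divisor lattice, mu(a,b) = mu(b/a) where mu is the classical Mobius function.
b/a = 80/5 = 16
Prime factorization of 16: primes [2]
16 is not squarefree, so mu(16) = 0


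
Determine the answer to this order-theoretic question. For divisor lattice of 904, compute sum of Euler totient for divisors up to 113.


Divisors of 904 up to 113: [1, 2, 4, 8, 113]
phi values: [1, 1, 2, 4, 112]
Sum = 120


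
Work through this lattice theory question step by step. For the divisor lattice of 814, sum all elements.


sigma(n) = sum of divisors.
Divisors of 814: [1, 2, 11, 22, 37, 74, 407, 814]
Sum = 1368


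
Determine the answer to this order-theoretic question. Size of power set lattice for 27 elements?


Power set = 2^n.
2^27 = 134217728


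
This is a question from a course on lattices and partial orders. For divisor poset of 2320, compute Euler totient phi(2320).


phi(n) = n * prod_{p|n} (1 - 1/p).
Prime divisors of 2320: [2, 5, 29]
phi(2320) = 2320 * (1 - 1/2) * (1 - 1/5) * (1 - 1/29)
phi(2320) = 896


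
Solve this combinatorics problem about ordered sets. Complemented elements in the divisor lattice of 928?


An element a is complemented if some b has a meet b = bottom, a join b = top.
a is complemented iff gcd(a, n/a)=1, i.e. a is a unitary divisor of 928.
Complemented elements: 1, 29, 32, 928
Count: 4


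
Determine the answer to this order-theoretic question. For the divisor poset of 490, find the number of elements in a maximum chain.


A chain is a totally ordered subset; we count the number of elements in a maximum chain.
Compute, for each element x, the size of the longest chain ending at x:
  1: 1
  2: 2
  5: 2
  7: 2
  49: 3
  10: 3
  ...
A maximum chain: 1 < 2 < 10 < 70 < 490
Number of elements in the longest chain: 5


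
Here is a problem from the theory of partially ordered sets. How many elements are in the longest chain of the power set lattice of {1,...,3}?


A chain is a totally ordered subset; we count the number of elements in a maximum chain.
Compute, for each element x, the size of the longest chain ending at x:
  {}: 1
  {1}: 2
  {2}: 2
  {3}: 2
  {1,2}: 3
  {1,3}: 3
  ...
A maximum chain: {} < {1} < {1,2} < {1,2,3}
Number of elements in the longest chain: 4


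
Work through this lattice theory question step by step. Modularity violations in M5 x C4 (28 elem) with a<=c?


Modular law: if a <= c then a v (b ^ c) = (a v b) ^ c.
Check all triples (a,b,c) with a <= c among 28 elements.
This lattice is modular (diamonds M_m and their chain-products are modular).
Total violating triples: 0


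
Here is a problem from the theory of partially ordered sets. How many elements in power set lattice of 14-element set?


Power set = 2^n.
2^14 = 16384


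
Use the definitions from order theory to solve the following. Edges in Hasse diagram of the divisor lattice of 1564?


A cover relation a -< b holds when a < b with no c strictly between.
Cover relations:
  1 -< 2
  1 -< 17
  1 -< 23
  2 -< 4
  2 -< 34
  2 -< 46
  4 -< 68
  4 -< 92
  ...12 more
Total: 20


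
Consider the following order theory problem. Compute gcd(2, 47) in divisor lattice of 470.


In a divisor lattice, meet = gcd (greatest common divisor).
By Euclidean algorithm or factoring: gcd(2,47) = 1


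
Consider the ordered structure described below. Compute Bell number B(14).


B(n) = number of set partitions of an n-element set.
B(n) satisfies the recurrence: B(n+1) = sum_k C(n,k)*B(k).
B(14) = 190899322


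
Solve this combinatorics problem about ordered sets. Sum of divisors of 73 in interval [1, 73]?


Interval [1,73] in divisors of 73: [1, 73]
Sum = 74


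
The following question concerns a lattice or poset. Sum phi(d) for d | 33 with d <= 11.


Divisors of 33 up to 11: [1, 3, 11]
phi values: [1, 2, 10]
Sum = 13


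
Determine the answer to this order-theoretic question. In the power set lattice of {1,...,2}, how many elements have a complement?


An element a is complemented if some b has a meet b = bottom, a join b = top.
every subset A has complement S\A, so all elements are complemented.
Complemented elements: {}, {1}, {2}, {1,2}
Count: 4


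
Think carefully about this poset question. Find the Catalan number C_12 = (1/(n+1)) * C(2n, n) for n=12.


C(n) = C(2n, n) / (n+1).
C(24, 12) = 2704156
C(12) = 2704156 / 13 = 208012


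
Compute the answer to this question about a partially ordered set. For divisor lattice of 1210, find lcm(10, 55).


In a divisor lattice, join = lcm (least common multiple).
Compute lcm iteratively: start with first element, then lcm(current, next).
Elements: [10, 55]
lcm(10,55) = 110
Final lcm = 110


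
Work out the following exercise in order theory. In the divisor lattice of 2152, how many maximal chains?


A maximal chain goes from the minimum element to a maximal element via cover relations.
Counting all min-to-max paths in the cover graph.
Total maximal chains: 4


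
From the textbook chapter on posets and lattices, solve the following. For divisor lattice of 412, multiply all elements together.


Divisors of 412: [1, 2, 4, 103, 206, 412]
Product = n^(d(n)/2) = 412^(6/2)
Product = 69934528


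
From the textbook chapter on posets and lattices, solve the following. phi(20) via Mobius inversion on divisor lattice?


phi(n) = n * prod_{p|n} (1 - 1/p).
Prime divisors of 20: [2, 5]
phi(20) = 20 * (1 - 1/2) * (1 - 1/5)
phi(20) = 8


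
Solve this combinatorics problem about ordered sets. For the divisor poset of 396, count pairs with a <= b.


The order relation is {(a,b) : a <= b}, reflexive so it includes (a,a).
Examples: (1,1), (1,11), (1,12), (1,132), (1,18), ...
Total ordered pairs: 108


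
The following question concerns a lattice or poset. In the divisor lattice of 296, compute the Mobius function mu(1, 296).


In a divisor lattice, mu(a,b) = mu(b/a) where mu is the classical Mobius function.
b/a = 296/1 = 296
Prime factorization of 296: primes [2, 37]
296 is not squarefree, so mu(296) = 0


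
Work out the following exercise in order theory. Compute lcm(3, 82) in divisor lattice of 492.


In a divisor lattice, join = lcm (least common multiple).
gcd(3,82) = 1
lcm(3,82) = 3*82/gcd = 246/1 = 246


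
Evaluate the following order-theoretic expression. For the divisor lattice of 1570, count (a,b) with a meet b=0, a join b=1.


Complement pair (a,b): a meet b = bottom, a join b = top.
Here: gcd(a,b)=1 and lcm(a,b)=1570, i.e. a*b=1570 with a,b coprime.
Pairs found: (1,1570), (2,785), (5,314), (10,157), ... (4 more)
Total ordered pairs: 8


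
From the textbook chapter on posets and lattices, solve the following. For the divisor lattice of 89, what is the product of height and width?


Height = length of longest chain minus 1; width = size of largest antichain.
A maximum chain: 1 | 89  (height 1).
A maximum antichain: {1}  (width 1).
Product = 1 * 1 = 1


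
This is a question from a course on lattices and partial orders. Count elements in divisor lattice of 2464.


Divisors of 2464: [1, 2, 4, 7, 8, 11, 14, 16, 22, 28, 32, 44, 56, 77, 88, 112, 154, 176, 224, 308, 352, 616, 1232, 2464]
Count: 24


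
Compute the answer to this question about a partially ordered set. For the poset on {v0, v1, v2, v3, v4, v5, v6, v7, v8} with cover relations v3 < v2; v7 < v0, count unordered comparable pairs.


A comparable pair {a,b} has a < b or b < a in the order.
Count unordered pairs where one element is strictly below the other.
Examples: {v0,v7}, {v2,v3}
Total comparable pairs: 2


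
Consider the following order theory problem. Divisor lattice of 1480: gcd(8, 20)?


Meet=gcd.
gcd(8,20)=4


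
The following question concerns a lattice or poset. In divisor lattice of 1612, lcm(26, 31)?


Join=lcm.
gcd(26,31)=1
lcm=806


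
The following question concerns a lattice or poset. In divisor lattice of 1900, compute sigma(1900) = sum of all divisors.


sigma(n) = sum of divisors.
Divisors of 1900: [1, 2, 4, 5, 10, 19, 20, 25, 38, 50, 76, 95, 100, 190, 380, 475, 950, 1900]
Sum = 4340


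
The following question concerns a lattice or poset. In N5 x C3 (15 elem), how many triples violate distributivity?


Distributive law: a ^ (b v c) = (a ^ b) v (a ^ c).
Check all 15^3 = 3375 ordered triples (a,b,c).
  e.g. a=(b,0), b=(a,0), c=(c,0): lhs=(b,0) != rhs=(a,0)
  e.g. a=(b,0), b=(a,0), c=(c,1): lhs=(b,0) != rhs=(a,0)
Total violating triples: 54


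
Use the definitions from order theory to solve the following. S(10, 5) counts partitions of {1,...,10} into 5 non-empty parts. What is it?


S(n,k) = k*S(n-1,k) + S(n-1,k-1).
S(9,5) = 6951, S(9,4) = 7770
S(10,5) = 5*6951 + 7770 = 34755 + 7770
S(10,5) = 42525


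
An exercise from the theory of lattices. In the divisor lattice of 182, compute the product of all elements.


Divisors of 182: [1, 2, 7, 13, 14, 26, 91, 182]
Product = n^(d(n)/2) = 182^(8/2)
Product = 1097199376


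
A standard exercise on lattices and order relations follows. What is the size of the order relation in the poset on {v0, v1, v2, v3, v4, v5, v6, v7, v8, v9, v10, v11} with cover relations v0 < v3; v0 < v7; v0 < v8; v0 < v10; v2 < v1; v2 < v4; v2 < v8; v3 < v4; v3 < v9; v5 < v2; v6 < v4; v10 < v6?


The order relation is {(a,b) : a <= b}, reflexive so it includes (a,a).
Examples: (v0,v0), (v0,v10), (v0,v3), (v0,v4), (v0,v6), ...
Total ordered pairs: 31


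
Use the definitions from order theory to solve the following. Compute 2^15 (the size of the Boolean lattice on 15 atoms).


Power set = 2^n.
2^15 = 32768


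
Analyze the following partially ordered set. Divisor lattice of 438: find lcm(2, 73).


In a divisor lattice, join = lcm (least common multiple).
gcd(2,73) = 1
lcm(2,73) = 2*73/gcd = 146/1 = 146


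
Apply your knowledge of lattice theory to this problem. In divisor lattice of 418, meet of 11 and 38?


In a divisor lattice, meet = gcd (greatest common divisor).
By Euclidean algorithm or factoring: gcd(11,38) = 1


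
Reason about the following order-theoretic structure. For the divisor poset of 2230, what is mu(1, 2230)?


In a divisor lattice, mu(a,b) = mu(b/a) where mu is the classical Mobius function.
b/a = 2230/1 = 2230
Prime factorization of 2230: primes [2, 5, 223]
2230 is squarefree with 3 prime factor(s), so mu(2230) = (-1)^3 = -1


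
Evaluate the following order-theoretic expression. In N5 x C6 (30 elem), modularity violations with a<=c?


Modular law: if a <= c then a v (b ^ c) = (a v b) ^ c.
Check all triples (a,b,c) with a <= c among 30 elements.
  e.g. a=(a,0), b=(c,0), c=(b,0): lhs=(a,0) != rhs=(b,0)
  e.g. a=(a,0), b=(c,1), c=(b,0): lhs=(a,0) != rhs=(b,0)
Total violating triples: 126


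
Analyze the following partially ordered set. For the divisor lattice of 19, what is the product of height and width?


Height = length of longest chain minus 1; width = size of largest antichain.
A maximum chain: 1 | 19  (height 1).
A maximum antichain: {1}  (width 1).
Product = 1 * 1 = 1


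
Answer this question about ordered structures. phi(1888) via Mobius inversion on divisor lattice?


phi(n) = n * prod_{p|n} (1 - 1/p).
Prime divisors of 1888: [2, 59]
phi(1888) = 1888 * (1 - 1/2) * (1 - 1/59)
phi(1888) = 928


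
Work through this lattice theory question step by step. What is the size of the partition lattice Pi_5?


B(n) = number of set partitions of an n-element set.
B(n) satisfies the recurrence: B(n+1) = sum_k C(n,k)*B(k).
B(5) = 52


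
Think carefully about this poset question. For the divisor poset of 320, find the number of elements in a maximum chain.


A chain is a totally ordered subset; we count the number of elements in a maximum chain.
Compute, for each element x, the size of the longest chain ending at x:
  1: 1
  2: 2
  5: 2
  4: 3
  8: 4
  10: 3
  ...
A maximum chain: 1 < 2 < 4 < 8 < 16 < 32 < 64 < 320
Number of elements in the longest chain: 8


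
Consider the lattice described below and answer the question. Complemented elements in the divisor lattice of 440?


An element a is complemented if some b has a meet b = bottom, a join b = top.
a is complemented iff gcd(a, n/a)=1, i.e. a is a unitary divisor of 440.
Complemented elements: 1, 5, 8, 11, 40, 55, ... (2 more)
Count: 8


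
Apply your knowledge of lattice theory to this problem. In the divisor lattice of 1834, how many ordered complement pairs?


Complement pair (a,b): a meet b = bottom, a join b = top.
Here: gcd(a,b)=1 and lcm(a,b)=1834, i.e. a*b=1834 with a,b coprime.
Pairs found: (1,1834), (2,917), (7,262), (14,131), ... (4 more)
Total ordered pairs: 8


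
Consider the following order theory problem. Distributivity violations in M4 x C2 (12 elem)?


Distributive law: a ^ (b v c) = (a ^ b) v (a ^ c).
Check all 12^3 = 1728 ordered triples (a,b,c).
  e.g. a=(a1,0), b=(a2,0), c=(a3,0): lhs=(a1,0) != rhs=(0,0)
  e.g. a=(a1,0), b=(a2,0), c=(a3,1): lhs=(a1,0) != rhs=(0,0)
Total violating triples: 192


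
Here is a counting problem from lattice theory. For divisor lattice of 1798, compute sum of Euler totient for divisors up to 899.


Divisors of 1798 up to 899: [1, 2, 29, 31, 58, 62, 899]
phi values: [1, 1, 28, 30, 28, 30, 840]
Sum = 958


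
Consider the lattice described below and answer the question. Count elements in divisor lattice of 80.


Divisors of 80: [1, 2, 4, 5, 8, 10, 16, 20, 40, 80]
Count: 10


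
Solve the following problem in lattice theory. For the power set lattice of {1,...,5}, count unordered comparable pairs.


A comparable pair {a,b} has a < b or b < a in the order.
Count unordered pairs where one element is strictly below the other.
Examples: {{},{1}}, {{},{2}}, {{},{3}}, {{},{4}}, ...
Total comparable pairs: 211


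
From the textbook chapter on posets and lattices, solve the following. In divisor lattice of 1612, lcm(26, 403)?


Join=lcm.
gcd(26,403)=13
lcm=806


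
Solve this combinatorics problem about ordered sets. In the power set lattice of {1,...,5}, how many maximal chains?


A maximal chain goes from the minimum element to a maximal element via cover relations.
Counting all min-to-max paths in the cover graph.
Total maximal chains: 120


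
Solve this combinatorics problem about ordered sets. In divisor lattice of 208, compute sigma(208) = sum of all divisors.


sigma(n) = sum of divisors.
Divisors of 208: [1, 2, 4, 8, 13, 16, 26, 52, 104, 208]
Sum = 434


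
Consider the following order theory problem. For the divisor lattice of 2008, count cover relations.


A cover relation a -< b holds when a < b with no c strictly between.
Cover relations:
  1 -< 2
  1 -< 251
  2 -< 4
  2 -< 502
  4 -< 8
  4 -< 1004
  8 -< 2008
  251 -< 502
  ...2 more
Total: 10


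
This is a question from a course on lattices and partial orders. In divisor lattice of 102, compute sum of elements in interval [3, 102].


Interval [3,102] in divisors of 102: [3, 6, 51, 102]
Sum = 162


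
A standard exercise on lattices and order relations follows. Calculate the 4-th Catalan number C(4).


C(n) = C(2n, n) / (n+1).
C(8, 4) = 70
C(4) = 70 / 5 = 14


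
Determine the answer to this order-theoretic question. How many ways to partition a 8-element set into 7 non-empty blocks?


S(n,k) = k*S(n-1,k) + S(n-1,k-1).
S(7,7) = 1, S(7,6) = 21
S(8,7) = 7*1 + 21 = 7 + 21
S(8,7) = 28


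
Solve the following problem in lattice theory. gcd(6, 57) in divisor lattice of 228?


Meet=gcd.
gcd(6,57)=3


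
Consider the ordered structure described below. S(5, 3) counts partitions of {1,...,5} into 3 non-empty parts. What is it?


S(n,k) = k*S(n-1,k) + S(n-1,k-1).
S(4,3) = 6, S(4,2) = 7
S(5,3) = 3*6 + 7 = 18 + 7
S(5,3) = 25


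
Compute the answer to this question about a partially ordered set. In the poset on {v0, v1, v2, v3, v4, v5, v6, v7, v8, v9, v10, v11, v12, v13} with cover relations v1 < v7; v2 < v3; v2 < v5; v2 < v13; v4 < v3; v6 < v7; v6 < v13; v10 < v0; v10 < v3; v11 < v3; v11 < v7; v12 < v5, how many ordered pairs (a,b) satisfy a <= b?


The order relation is {(a,b) : a <= b}, reflexive so it includes (a,a).
Examples: (v0,v0), (v1,v1), (v1,v7), (v10,v0), (v10,v10), ...
Total ordered pairs: 26


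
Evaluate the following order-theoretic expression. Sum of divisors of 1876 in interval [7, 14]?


Interval [7,14] in divisors of 1876: [7, 14]
Sum = 21


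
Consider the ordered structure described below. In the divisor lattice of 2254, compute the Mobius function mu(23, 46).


In a divisor lattice, mu(a,b) = mu(b/a) where mu is the classical Mobius function.
b/a = 46/23 = 2
Prime factorization of 2: primes [2]
2 is squarefree with 1 prime factor(s), so mu(2) = (-1)^1 = -1


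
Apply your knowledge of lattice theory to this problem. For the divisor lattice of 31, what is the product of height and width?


Height = length of longest chain minus 1; width = size of largest antichain.
A maximum chain: 1 | 31  (height 1).
A maximum antichain: {1}  (width 1).
Product = 1 * 1 = 1


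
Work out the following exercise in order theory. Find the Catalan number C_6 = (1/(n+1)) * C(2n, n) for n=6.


C(n) = C(2n, n) / (n+1).
C(12, 6) = 924
C(6) = 924 / 7 = 132


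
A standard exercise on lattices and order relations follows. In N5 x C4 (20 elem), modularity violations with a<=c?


Modular law: if a <= c then a v (b ^ c) = (a v b) ^ c.
Check all triples (a,b,c) with a <= c among 20 elements.
  e.g. a=(a,0), b=(c,0), c=(b,0): lhs=(a,0) != rhs=(b,0)
  e.g. a=(a,0), b=(c,1), c=(b,0): lhs=(a,0) != rhs=(b,0)
Total violating triples: 40


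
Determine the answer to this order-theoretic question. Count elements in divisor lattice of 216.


Divisors of 216: [1, 2, 3, 4, 6, 8, 9, 12, 18, 24, 27, 36, 54, 72, 108, 216]
Count: 16


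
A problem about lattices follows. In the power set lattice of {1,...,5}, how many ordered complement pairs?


Complement pair (a,b): a meet b = bottom, a join b = top.
Here: A intersect B = {} and A union B = {1,...,5}.
Pairs found: ({},{1,2,3,4,5}), ({1},{2,3,4,5}), ({2},{1,3,4,5}), ({3},{1,2,4,5}), ... (28 more)
Total ordered pairs: 32


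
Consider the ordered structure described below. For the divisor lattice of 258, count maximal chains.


A maximal chain goes from the minimum element to a maximal element via cover relations.
Counting all min-to-max paths in the cover graph.
Total maximal chains: 6


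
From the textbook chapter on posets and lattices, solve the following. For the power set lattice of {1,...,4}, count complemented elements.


An element a is complemented if some b has a meet b = bottom, a join b = top.
every subset A has complement S\A, so all elements are complemented.
Complemented elements: {}, {1}, {2}, {3}, {4}, {1,2}, ... (10 more)
Count: 16


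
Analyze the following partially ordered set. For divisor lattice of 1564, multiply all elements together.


Divisors of 1564: [1, 2, 4, 17, 23, 34, 46, 68, 92, 391, 782, 1564]
Product = n^(d(n)/2) = 1564^(12/2)
Product = 14635935683435892736


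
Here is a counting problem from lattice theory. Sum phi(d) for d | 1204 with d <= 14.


Divisors of 1204 up to 14: [1, 2, 4, 7, 14]
phi values: [1, 1, 2, 6, 6]
Sum = 16


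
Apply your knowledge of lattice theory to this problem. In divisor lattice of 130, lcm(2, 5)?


Join=lcm.
gcd(2,5)=1
lcm=10


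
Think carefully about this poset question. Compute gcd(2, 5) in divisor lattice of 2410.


In a divisor lattice, meet = gcd (greatest common divisor).
By Euclidean algorithm or factoring: gcd(2,5) = 1


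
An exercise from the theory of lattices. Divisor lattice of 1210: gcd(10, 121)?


Meet=gcd.
gcd(10,121)=1


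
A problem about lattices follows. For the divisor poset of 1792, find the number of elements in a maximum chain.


A chain is a totally ordered subset; we count the number of elements in a maximum chain.
Compute, for each element x, the size of the longest chain ending at x:
  1: 1
  2: 2
  7: 2
  4: 3
  8: 4
  14: 3
  ...
A maximum chain: 1 < 2 < 4 < 8 < 16 < 32 < 64 < 128 < 256 < 1792
Number of elements in the longest chain: 10


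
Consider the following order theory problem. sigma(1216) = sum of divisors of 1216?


sigma(n) = sum of divisors.
Divisors of 1216: [1, 2, 4, 8, 16, 19, 32, 38, 64, 76, 152, 304, 608, 1216]
Sum = 2540


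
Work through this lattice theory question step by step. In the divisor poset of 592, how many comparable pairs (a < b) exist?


A comparable pair {a,b} has a < b or b < a in the order.
Count unordered pairs where one element is strictly below the other.
Examples: {1,2}, {1,4}, {1,8}, {1,16}, ...
Total comparable pairs: 35


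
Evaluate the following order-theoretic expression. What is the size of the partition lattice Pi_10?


B(n) = number of set partitions of an n-element set.
B(n) satisfies the recurrence: B(n+1) = sum_k C(n,k)*B(k).
B(10) = 115975


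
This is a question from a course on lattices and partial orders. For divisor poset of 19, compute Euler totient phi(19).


phi(n) = n * prod_{p|n} (1 - 1/p).
Prime divisors of 19: [19]
phi(19) = 19 * (1 - 1/19)
phi(19) = 18


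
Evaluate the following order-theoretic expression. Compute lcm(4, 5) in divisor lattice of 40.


In a divisor lattice, join = lcm (least common multiple).
gcd(4,5) = 1
lcm(4,5) = 4*5/gcd = 20/1 = 20


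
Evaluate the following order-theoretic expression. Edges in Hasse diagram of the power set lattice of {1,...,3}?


A cover relation a -< b holds when a < b with no c strictly between.
Cover relations:
  {} -< {1}
  {} -< {2}
  {} -< {3}
  {1} -< {1,2}
  {1} -< {1,3}
  {2} -< {1,2}
  {2} -< {2,3}
  {3} -< {1,3}
  ...4 more
Total: 12


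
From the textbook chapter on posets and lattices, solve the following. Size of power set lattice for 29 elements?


Power set = 2^n.
2^29 = 536870912


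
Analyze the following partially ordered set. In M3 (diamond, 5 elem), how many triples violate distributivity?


Distributive law: a ^ (b v c) = (a ^ b) v (a ^ c).
Check all 5^3 = 125 ordered triples (a,b,c).
  e.g. a=a1, b=a2, c=a3: lhs=a1 != rhs=0
  e.g. a=a1, b=a3, c=a2: lhs=a1 != rhs=0
Total violating triples: 6


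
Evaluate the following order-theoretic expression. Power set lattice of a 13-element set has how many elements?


Power set = 2^n.
2^13 = 8192


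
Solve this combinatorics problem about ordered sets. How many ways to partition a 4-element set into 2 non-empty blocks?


S(n,k) = k*S(n-1,k) + S(n-1,k-1).
S(3,2) = 3, S(3,1) = 1
S(4,2) = 2*3 + 1 = 6 + 1
S(4,2) = 7


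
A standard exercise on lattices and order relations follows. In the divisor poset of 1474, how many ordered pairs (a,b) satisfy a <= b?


The order relation is {(a,b) : a <= b}, reflexive so it includes (a,a).
Examples: (1,1), (1,11), (1,134), (1,1474), (1,2), ...
Total ordered pairs: 27


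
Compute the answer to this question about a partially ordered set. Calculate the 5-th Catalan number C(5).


C(n) = C(2n, n) / (n+1).
C(10, 5) = 252
C(5) = 252 / 6 = 42


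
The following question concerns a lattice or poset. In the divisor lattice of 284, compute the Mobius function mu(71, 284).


In a divisor lattice, mu(a,b) = mu(b/a) where mu is the classical Mobius function.
b/a = 284/71 = 4
Prime factorization of 4: primes [2]
4 is not squarefree, so mu(4) = 0
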